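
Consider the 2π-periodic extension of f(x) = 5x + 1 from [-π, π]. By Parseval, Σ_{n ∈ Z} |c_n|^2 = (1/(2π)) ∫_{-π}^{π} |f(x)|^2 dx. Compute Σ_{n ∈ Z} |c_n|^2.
Σ |c_n|^2 = 25π^2/3 + 1

Expand and integrate term by term over [-π, π]:
  ∫ (5x)^2 dx = 25·(2π^3/3); ∫ 2·5·(1)·x dx = 0 (odd integrand); ∫ 1^2 dx = 1·2π.
So (1/(2π)) ∫_{-π}^{π} (5x + 1)^2 dx = 25π^2/3 + 1 = 25π^2/3 + 1.
Parseval ⇒ Σ |c_n|^2 = 25π^2/3 + 1.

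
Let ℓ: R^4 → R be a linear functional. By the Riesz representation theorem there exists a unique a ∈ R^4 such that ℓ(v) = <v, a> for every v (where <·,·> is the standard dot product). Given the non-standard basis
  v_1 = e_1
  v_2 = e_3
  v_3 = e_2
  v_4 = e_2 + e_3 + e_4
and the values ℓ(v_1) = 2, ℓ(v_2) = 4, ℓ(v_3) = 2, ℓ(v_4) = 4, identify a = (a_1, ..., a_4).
a = (2, 2, 4, -2)

Write a = (a_1, ..., a_4) in the standard basis. For each basis vector v_i, ℓ(v_i) = <v_i, a> is a linear equation in the a_j's. Collect the n equations into a matrix system V a = ℓ, where row i of V is v_i (expressed in the standard basis). Since V is invertible (lower-triangular with 1s on the diagonal, up to permutation), solve by back-substitution:
  V =
[[1, 0, 0, 0],
 [0, 0, 1, 0],
 [0, 1, 0, 0],
 [0, 1, 1, 1]]
  V a = (2, 4, 2, 4)
Solving gives a = (2, 2, 4, -2).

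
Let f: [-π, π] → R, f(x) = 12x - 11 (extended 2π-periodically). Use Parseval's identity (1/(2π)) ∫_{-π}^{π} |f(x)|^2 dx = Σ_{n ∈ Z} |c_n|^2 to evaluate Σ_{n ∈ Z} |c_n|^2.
Σ |c_n|^2 = 48π^2 + 121

Expand and integrate term by term over [-π, π]:
  ∫ (12x)^2 dx = 144·(2π^3/3); ∫ 2·12·(-11)·x dx = 0 (odd integrand); ∫ (-11)^2 dx = 121·2π.
So (1/(2π)) ∫_{-π}^{π} (12x - 11)^2 dx = 144π^2/3 + 121 = 48π^2 + 121.
Parseval ⇒ Σ |c_n|^2 = 48π^2 + 121.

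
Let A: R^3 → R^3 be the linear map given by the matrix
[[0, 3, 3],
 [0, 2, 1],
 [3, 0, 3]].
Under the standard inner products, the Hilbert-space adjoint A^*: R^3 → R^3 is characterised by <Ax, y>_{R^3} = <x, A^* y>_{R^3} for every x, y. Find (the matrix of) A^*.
A^* = A^T =
[[0, 0, 3],
 [3, 2, 0],
 [3, 1, 3]]

For real matrices with standard dot products, the defining identity <Ax, y> = <x, A^* y> gives (Ax)^T y = x^T (A^*) y, i.e. x^T A^T y = x^T (A^*) y. Since this holds for all x, y, we must have A^* = A^T. Therefore
A^* =
[[0, 0, 3],
 [3, 2, 0],
 [3, 1, 3]].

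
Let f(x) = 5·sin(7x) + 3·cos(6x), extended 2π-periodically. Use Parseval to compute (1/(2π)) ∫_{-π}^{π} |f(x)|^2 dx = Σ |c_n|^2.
Σ |c_n|^2 = 17

Expand |f|^2 and use orthogonality of {sin(nx), cos(mx)} on [-π, π]:
  ∫_{-π}^{π} sin(nx)^2 dx = π, ∫ cos(mx)^2 dx = π, and cross terms integrate to 0.
So ∫_{-π}^{π} f(x)^2 dx = 5^2 · π + 3^2 · π = (25 + 9)π.
Divide by 2π: (25 + 9)/2 = 17.
By Parseval, this equals Σ |c_n|^2.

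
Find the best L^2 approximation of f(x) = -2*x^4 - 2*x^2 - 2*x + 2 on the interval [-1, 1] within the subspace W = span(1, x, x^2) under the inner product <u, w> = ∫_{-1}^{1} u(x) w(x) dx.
g(x) = -26*x^2/7 - 2*x + 76/35

The best approximation g ∈ W is the orthogonal projection of f onto W. Writing g = a_0 + a_1 x + a_2 x^2, the coefficients solve the normal equations G · a = b where
  G_{ij} = <φ_i, φ_j> and b_i = <f, φ_i>, with φ_0 = 1, φ_1 = x, φ_2 = x^2.
G =
  [2, 0, 2/3]
  [0, 2/3, 0]
  [2/3, 0, 2/5],
b = (28/15, -4/3, -4/105).
Solving gives a_0 = 76/35, a_1 = -2, a_2 = -26/7, so
  g(x) = -26*x^2/7 - 2*x + 76/35.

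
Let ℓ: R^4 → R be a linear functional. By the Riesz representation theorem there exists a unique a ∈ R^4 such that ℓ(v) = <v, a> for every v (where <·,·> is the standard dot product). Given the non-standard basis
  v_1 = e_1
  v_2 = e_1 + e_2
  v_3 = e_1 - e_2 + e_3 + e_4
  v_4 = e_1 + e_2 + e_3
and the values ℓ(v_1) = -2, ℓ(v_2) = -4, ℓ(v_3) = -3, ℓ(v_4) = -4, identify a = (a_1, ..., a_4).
a = (-2, -2, 0, -3)

Write a = (a_1, ..., a_4) in the standard basis. For each basis vector v_i, ℓ(v_i) = <v_i, a> is a linear equation in the a_j's. Collect the n equations into a matrix system V a = ℓ, where row i of V is v_i (expressed in the standard basis). Since V is invertible (lower-triangular with 1s on the diagonal, up to permutation), solve by back-substitution:
  V =
[[1, 0, 0, 0],
 [1, 1, 0, 0],
 [1, -1, 1, 1],
 [1, 1, 1, 0]]
  V a = (-2, -4, -3, -4)
Solving gives a = (-2, -2, 0, -3).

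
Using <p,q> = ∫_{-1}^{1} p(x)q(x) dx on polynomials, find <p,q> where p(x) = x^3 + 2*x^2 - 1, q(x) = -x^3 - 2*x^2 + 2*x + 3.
<p,q> = -184/105

Expand the product: p(x)·q(x) = -x^6 - 4*x^5 - 2*x^4 + 8*x^3 + 8*x^2 - 2*x - 3.
∫_{-1}^{1} of each monomial x^k gives [2/(k+1) if k even, 0 if k odd]. Integrating term-by-term (or equivalently evaluating the antiderivative F(x) = -x^7/7 - 2*x^6/3 - 2*x^5/5 + 2*x^4 + 8*x^3/3 - x^2 - 3*x at the endpoints):
  F(1) − F(−1) = -19/35 − (127/105) = -184/105.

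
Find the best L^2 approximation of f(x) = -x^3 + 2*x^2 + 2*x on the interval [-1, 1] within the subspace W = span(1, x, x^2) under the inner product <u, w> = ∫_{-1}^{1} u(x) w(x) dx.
g(x) = 2*x^2 + 7*x/5

The best approximation g ∈ W is the orthogonal projection of f onto W. Writing g = a_0 + a_1 x + a_2 x^2, the coefficients solve the normal equations G · a = b where
  G_{ij} = <φ_i, φ_j> and b_i = <f, φ_i>, with φ_0 = 1, φ_1 = x, φ_2 = x^2.
G =
  [2, 0, 2/3]
  [0, 2/3, 0]
  [2/3, 0, 2/5],
b = (4/3, 14/15, 4/5).
Solving gives a_0 = 0, a_1 = 7/5, a_2 = 2, so
  g(x) = 2*x^2 + 7*x/5.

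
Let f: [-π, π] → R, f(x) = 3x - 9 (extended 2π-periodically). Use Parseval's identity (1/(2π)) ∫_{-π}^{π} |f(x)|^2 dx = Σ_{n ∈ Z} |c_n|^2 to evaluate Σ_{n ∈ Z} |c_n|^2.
Σ |c_n|^2 = 3π^2 + 81

Expand and integrate term by term over [-π, π]:
  ∫ (3x)^2 dx = 9·(2π^3/3); ∫ 2·3·(-9)·x dx = 0 (odd integrand); ∫ (-9)^2 dx = 81·2π.
So (1/(2π)) ∫_{-π}^{π} (3x - 9)^2 dx = 9π^2/3 + 81 = 3π^2 + 81.
Parseval ⇒ Σ |c_n|^2 = 3π^2 + 81.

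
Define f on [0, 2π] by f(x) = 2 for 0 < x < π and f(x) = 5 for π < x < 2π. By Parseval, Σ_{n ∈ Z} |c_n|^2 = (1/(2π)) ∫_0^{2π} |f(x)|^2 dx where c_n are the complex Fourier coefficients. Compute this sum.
Σ |c_n|^2 = 29/2

Parseval equates the L^2 energy of f (normalised by 1/(2π)) with the ℓ^2 sum of its Fourier coefficients: (1/(2π)) ∫_0^{2π} |f|^2 = Σ |c_n|^2.
Compute the left side: (1/(2π)) [∫_0^π 2^2 dx + ∫_π^{2π} 5^2 dx] = (1/(2π)) · (4π + 25π) = (4 + 25)/2 = 29/2.
So Σ_{n ∈ Z} |c_n|^2 = 29/2.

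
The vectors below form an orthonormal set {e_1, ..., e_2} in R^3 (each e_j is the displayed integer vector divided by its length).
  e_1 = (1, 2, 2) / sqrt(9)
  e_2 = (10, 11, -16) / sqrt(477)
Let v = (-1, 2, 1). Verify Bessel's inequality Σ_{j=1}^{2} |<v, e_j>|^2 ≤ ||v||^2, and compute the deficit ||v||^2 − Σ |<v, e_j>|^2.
Σ |<v, e_j>|^2 = 149/53; ||v||^2 = 6; deficit = 169/53

Write each e_j = u_j / sqrt(<u_j, u_j>) where u_j is the displayed integer vector. Then <v, e_j> = <v, u_j> / sqrt(<u_j, u_j>), so |<v, e_j>|^2 = <v, u_j>^2 / <u_j, u_j>.
Coefficients: <v, e_1> = 5/sqrt(9), <v, e_2> = -4/sqrt(477).
Square and sum: Σ |<v, e_j>|^2 = 149/53.
Compute ||v||^2 = v·v = 6.
Deficit = 6 − 149/53 = 169/53 ≥ 0, confirming Bessel's inequality. (The deficit equals ||v − Σ <v,e_j> e_j||^2, the squared distance from v to span{e_j}.)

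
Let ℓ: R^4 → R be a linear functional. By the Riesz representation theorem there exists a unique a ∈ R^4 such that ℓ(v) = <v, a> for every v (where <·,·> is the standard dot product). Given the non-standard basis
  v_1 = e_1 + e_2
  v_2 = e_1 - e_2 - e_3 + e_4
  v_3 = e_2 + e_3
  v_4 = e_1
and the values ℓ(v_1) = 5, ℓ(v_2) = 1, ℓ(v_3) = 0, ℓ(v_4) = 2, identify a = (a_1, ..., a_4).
a = (2, 3, -3, -1)

Write a = (a_1, ..., a_4) in the standard basis. For each basis vector v_i, ℓ(v_i) = <v_i, a> is a linear equation in the a_j's. Collect the n equations into a matrix system V a = ℓ, where row i of V is v_i (expressed in the standard basis). Since V is invertible (lower-triangular with 1s on the diagonal, up to permutation), solve by back-substitution:
  V =
[[1, 1, 0, 0],
 [1, -1, -1, 1],
 [0, 1, 1, 0],
 [1, 0, 0, 0]]
  V a = (5, 1, 0, 2)
Solving gives a = (2, 3, -3, -1).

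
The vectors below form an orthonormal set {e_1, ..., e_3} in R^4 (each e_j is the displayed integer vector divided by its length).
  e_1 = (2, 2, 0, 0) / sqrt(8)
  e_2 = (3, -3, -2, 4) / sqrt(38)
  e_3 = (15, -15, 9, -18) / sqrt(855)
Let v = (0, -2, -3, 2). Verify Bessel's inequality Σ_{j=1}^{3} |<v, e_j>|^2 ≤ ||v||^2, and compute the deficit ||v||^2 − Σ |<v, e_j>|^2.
Σ |<v, e_j>|^2 = 69/5; ||v||^2 = 17; deficit = 16/5

Write each e_j = u_j / sqrt(<u_j, u_j>) where u_j is the displayed integer vector. Then <v, e_j> = <v, u_j> / sqrt(<u_j, u_j>), so |<v, e_j>|^2 = <v, u_j>^2 / <u_j, u_j>.
Coefficients: <v, e_1> = -4/sqrt(8), <v, e_2> = 20/sqrt(38), <v, e_3> = -33/sqrt(855).
Square and sum: Σ |<v, e_j>|^2 = 69/5.
Compute ||v||^2 = v·v = 17.
Deficit = 17 − 69/5 = 16/5 ≥ 0, confirming Bessel's inequality. (The deficit equals ||v − Σ <v,e_j> e_j||^2, the squared distance from v to span{e_j}.)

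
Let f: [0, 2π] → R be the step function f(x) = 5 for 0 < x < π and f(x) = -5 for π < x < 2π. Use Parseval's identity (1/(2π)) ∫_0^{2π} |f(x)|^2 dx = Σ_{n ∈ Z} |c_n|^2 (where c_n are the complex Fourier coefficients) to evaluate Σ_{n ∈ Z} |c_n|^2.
Σ |c_n|^2 = 25

Parseval equates the L^2 energy of f (normalised by 1/(2π)) with the ℓ^2 sum of its Fourier coefficients: (1/(2π)) ∫_0^{2π} |f|^2 = Σ |c_n|^2.
Compute the left side: (1/(2π)) [∫_0^π 5^2 dx + ∫_π^{2π} (-5)^2 dx] = (1/(2π)) · (25π + 25π) = (25 + 25)/2 = 25.
So Σ_{n ∈ Z} |c_n|^2 = 25.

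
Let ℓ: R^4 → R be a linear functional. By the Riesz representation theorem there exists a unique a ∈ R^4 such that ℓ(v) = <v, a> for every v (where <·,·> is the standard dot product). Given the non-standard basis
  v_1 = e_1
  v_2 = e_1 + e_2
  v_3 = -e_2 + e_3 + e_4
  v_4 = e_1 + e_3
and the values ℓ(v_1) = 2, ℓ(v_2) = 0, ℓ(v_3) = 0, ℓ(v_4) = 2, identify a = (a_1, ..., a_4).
a = (2, -2, 0, -2)

Write a = (a_1, ..., a_4) in the standard basis. For each basis vector v_i, ℓ(v_i) = <v_i, a> is a linear equation in the a_j's. Collect the n equations into a matrix system V a = ℓ, where row i of V is v_i (expressed in the standard basis). Since V is invertible (lower-triangular with 1s on the diagonal, up to permutation), solve by back-substitution:
  V =
[[1, 0, 0, 0],
 [1, 1, 0, 0],
 [0, -1, 1, 1],
 [1, 0, 1, 0]]
  V a = (2, 0, 0, 2)
Solving gives a = (2, -2, 0, -2).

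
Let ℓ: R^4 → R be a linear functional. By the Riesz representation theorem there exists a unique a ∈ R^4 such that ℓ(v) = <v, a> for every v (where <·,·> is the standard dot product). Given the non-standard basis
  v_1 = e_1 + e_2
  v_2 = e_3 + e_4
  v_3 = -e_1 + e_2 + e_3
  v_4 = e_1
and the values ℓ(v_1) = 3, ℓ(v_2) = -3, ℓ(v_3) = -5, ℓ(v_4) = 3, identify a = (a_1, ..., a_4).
a = (3, 0, -2, -1)

Write a = (a_1, ..., a_4) in the standard basis. For each basis vector v_i, ℓ(v_i) = <v_i, a> is a linear equation in the a_j's. Collect the n equations into a matrix system V a = ℓ, where row i of V is v_i (expressed in the standard basis). Since V is invertible (lower-triangular with 1s on the diagonal, up to permutation), solve by back-substitution:
  V =
[[1, 1, 0, 0],
 [0, 0, 1, 1],
 [-1, 1, 1, 0],
 [1, 0, 0, 0]]
  V a = (3, -3, -5, 3)
Solving gives a = (3, 0, -2, -1).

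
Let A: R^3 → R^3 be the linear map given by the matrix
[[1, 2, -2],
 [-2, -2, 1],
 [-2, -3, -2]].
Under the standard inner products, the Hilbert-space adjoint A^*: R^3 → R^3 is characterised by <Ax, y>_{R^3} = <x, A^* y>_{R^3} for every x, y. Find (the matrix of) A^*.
A^* = A^T =
[[1, -2, -2],
 [2, -2, -3],
 [-2, 1, -2]]

For real matrices with standard dot products, the defining identity <Ax, y> = <x, A^* y> gives (Ax)^T y = x^T (A^*) y, i.e. x^T A^T y = x^T (A^*) y. Since this holds for all x, y, we must have A^* = A^T. Therefore
A^* =
[[1, -2, -2],
 [2, -2, -3],
 [-2, 1, -2]].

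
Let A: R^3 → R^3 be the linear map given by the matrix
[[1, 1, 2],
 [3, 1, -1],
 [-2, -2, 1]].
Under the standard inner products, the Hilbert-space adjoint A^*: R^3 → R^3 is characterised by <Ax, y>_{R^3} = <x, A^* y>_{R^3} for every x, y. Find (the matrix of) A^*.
A^* = A^T =
[[1, 3, -2],
 [1, 1, -2],
 [2, -1, 1]]

For real matrices with standard dot products, the defining identity <Ax, y> = <x, A^* y> gives (Ax)^T y = x^T (A^*) y, i.e. x^T A^T y = x^T (A^*) y. Since this holds for all x, y, we must have A^* = A^T. Therefore
A^* =
[[1, 3, -2],
 [1, 1, -2],
 [2, -1, 1]].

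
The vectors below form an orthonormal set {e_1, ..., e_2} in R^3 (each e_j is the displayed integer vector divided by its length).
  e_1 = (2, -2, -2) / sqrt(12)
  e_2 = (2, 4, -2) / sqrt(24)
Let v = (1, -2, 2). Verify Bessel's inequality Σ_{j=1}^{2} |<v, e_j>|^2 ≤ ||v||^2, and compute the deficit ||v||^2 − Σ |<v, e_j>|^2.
Σ |<v, e_j>|^2 = 9/2; ||v||^2 = 9; deficit = 9/2

Write each e_j = u_j / sqrt(<u_j, u_j>) where u_j is the displayed integer vector. Then <v, e_j> = <v, u_j> / sqrt(<u_j, u_j>), so |<v, e_j>|^2 = <v, u_j>^2 / <u_j, u_j>.
Coefficients: <v, e_1> = 2/sqrt(12), <v, e_2> = -10/sqrt(24).
Square and sum: Σ |<v, e_j>|^2 = 9/2.
Compute ||v||^2 = v·v = 9.
Deficit = 9 − 9/2 = 9/2 ≥ 0, confirming Bessel's inequality. (The deficit equals ||v − Σ <v,e_j> e_j||^2, the squared distance from v to span{e_j}.)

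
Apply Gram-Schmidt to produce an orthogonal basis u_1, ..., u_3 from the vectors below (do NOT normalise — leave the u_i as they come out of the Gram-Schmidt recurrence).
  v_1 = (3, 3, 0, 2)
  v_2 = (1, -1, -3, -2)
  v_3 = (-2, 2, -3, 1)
Orthogonal basis:
  u_1 = (3, 3, 0, 2)
  u_2 = (17/11, -5/11, -3, -18/11)
  u_3 = (-414/157, 288/157, -360/157, 189/157)

Apply the Gram-Schmidt recurrence
  u_1 = v_1
  u_i = v_i − Σ_{j<i} ((v_i · u_j) / (u_j · u_j)) · u_j.

Step by step this gives:
  u_1 = (3, 3, 0, 2)
  u_2 = (17/11, -5/11, -3, -18/11)
  u_3 = (-414/157, 288/157, -360/157, 189/157)

Orthogonality check:
  u_2 · u_1 = 0 (should be 0)
  u_3 · u_1 = 0 (should be 0)
  u_3 · u_2 = 0 (should be 0)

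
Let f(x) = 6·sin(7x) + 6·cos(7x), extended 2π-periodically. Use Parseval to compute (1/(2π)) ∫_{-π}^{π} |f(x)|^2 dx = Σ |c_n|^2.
Σ |c_n|^2 = 36

Expand |f|^2 and use orthogonality of {sin(nx), cos(mx)} on [-π, π]:
  ∫_{-π}^{π} sin(nx)^2 dx = π, ∫ cos(mx)^2 dx = π, and cross terms integrate to 0.
So ∫_{-π}^{π} f(x)^2 dx = 6^2 · π + 6^2 · π = (36 + 36)π.
Divide by 2π: (36 + 36)/2 = 36.
By Parseval, this equals Σ |c_n|^2.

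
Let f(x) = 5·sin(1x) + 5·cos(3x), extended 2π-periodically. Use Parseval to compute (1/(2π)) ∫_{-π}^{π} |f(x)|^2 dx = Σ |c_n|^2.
Σ |c_n|^2 = 25

Expand |f|^2 and use orthogonality of {sin(nx), cos(mx)} on [-π, π]:
  ∫_{-π}^{π} sin(nx)^2 dx = π, ∫ cos(mx)^2 dx = π, and cross terms integrate to 0.
So ∫_{-π}^{π} f(x)^2 dx = 5^2 · π + 5^2 · π = (25 + 25)π.
Divide by 2π: (25 + 25)/2 = 25.
By Parseval, this equals Σ |c_n|^2.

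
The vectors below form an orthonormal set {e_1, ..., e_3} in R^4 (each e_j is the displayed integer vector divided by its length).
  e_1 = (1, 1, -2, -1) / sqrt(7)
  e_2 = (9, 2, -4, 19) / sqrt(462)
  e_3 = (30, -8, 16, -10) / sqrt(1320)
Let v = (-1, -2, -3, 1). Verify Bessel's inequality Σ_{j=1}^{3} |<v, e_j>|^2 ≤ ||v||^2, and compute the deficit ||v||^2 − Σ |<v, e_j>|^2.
Σ |<v, e_j>|^2 = 26/5; ||v||^2 = 15; deficit = 49/5

Write each e_j = u_j / sqrt(<u_j, u_j>) where u_j is the displayed integer vector. Then <v, e_j> = <v, u_j> / sqrt(<u_j, u_j>), so |<v, e_j>|^2 = <v, u_j>^2 / <u_j, u_j>.
Coefficients: <v, e_1> = 2/sqrt(7), <v, e_2> = 18/sqrt(462), <v, e_3> = -72/sqrt(1320).
Square and sum: Σ |<v, e_j>|^2 = 26/5.
Compute ||v||^2 = v·v = 15.
Deficit = 15 − 26/5 = 49/5 ≥ 0, confirming Bessel's inequality. (The deficit equals ||v − Σ <v,e_j> e_j||^2, the squared distance from v to span{e_j}.)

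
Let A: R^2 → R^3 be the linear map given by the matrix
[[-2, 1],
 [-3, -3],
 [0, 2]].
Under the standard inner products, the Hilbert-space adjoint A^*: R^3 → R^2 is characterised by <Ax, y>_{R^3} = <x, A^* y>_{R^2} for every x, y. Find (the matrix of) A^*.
A^* = A^T =
[[-2, -3, 0],
 [1, -3, 2]]

For real matrices with standard dot products, the defining identity <Ax, y> = <x, A^* y> gives (Ax)^T y = x^T (A^*) y, i.e. x^T A^T y = x^T (A^*) y. Since this holds for all x, y, we must have A^* = A^T. Therefore
A^* =
[[-2, -3, 0],
 [1, -3, 2]].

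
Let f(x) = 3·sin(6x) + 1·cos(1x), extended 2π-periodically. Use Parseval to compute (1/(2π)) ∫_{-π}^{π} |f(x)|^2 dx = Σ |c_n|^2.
Σ |c_n|^2 = 5

Expand |f|^2 and use orthogonality of {sin(nx), cos(mx)} on [-π, π]:
  ∫_{-π}^{π} sin(nx)^2 dx = π, ∫ cos(mx)^2 dx = π, and cross terms integrate to 0.
So ∫_{-π}^{π} f(x)^2 dx = 3^2 · π + 1^2 · π = (9 + 1)π.
Divide by 2π: (9 + 1)/2 = 5.
By Parseval, this equals Σ |c_n|^2.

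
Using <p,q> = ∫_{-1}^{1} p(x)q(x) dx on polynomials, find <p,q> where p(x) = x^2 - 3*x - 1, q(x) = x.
<p,q> = -2

Expand the product: p(x)·q(x) = x^3 - 3*x^2 - x.
∫_{-1}^{1} of each monomial x^k gives [2/(k+1) if k even, 0 if k odd]. Integrating term-by-term (or equivalently evaluating the antiderivative F(x) = x^4/4 - x^3 - x^2/2 at the endpoints):
  F(1) − F(−1) = -5/4 − (3/4) = -2.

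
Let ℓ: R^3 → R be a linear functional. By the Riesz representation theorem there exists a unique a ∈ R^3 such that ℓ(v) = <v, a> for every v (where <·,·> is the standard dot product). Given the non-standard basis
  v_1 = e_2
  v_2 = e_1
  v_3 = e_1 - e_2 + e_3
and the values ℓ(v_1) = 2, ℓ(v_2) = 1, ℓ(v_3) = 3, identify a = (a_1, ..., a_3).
a = (1, 2, 4)

Write a = (a_1, ..., a_3) in the standard basis. For each basis vector v_i, ℓ(v_i) = <v_i, a> is a linear equation in the a_j's. Collect the n equations into a matrix system V a = ℓ, where row i of V is v_i (expressed in the standard basis). Since V is invertible (lower-triangular with 1s on the diagonal, up to permutation), solve by back-substitution:
  V =
[[0, 1, 0],
 [1, 0, 0],
 [1, -1, 1]]
  V a = (2, 1, 3)
Solving gives a = (1, 2, 4).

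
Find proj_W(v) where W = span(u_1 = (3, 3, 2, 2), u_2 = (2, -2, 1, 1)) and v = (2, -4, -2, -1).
proj_W(v) = (24/61, -258/61, -15/122, -15/122)

Set up U = [u_1 | ... | u_2] ∈ R^(4×2). The projector onto W = col(U) is P = U (U^T U)^(-1) U^T.
Compute U^T U =
  [26, 4]
  [4, 10],
and U^T v = (-12, 9).
Solve U^T U · c = U^T v for the coefficients: c = (-39/61, 141/122). The projection is proj_W(v) = U c.
Check: (v - proj_W(v)) · u_1 = 0  (should be 0).
Check: (v - proj_W(v)) · u_2 = 0  (should be 0).
Result: proj_W(v) = (24/61, -258/61, -15/122, -15/122).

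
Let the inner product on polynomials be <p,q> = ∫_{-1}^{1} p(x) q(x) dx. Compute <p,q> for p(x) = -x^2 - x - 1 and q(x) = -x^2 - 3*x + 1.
<p,q> = 2/5

Expand the product: p(x)·q(x) = x^4 + 4*x^3 + 3*x^2 + 2*x - 1.
∫_{-1}^{1} of each monomial x^k gives [2/(k+1) if k even, 0 if k odd]. Integrating term-by-term (or equivalently evaluating the antiderivative F(x) = x^5/5 + x^4 + x^3 + x^2 - x at the endpoints):
  F(1) − F(−1) = 11/5 − (9/5) = 2/5.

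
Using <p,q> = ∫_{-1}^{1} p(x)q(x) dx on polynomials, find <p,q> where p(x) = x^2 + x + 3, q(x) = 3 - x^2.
<p,q> = 88/5

Expand the product: p(x)·q(x) = -x^4 - x^3 + 3*x + 9.
∫_{-1}^{1} of each monomial x^k gives [2/(k+1) if k even, 0 if k odd]. Integrating term-by-term (or equivalently evaluating the antiderivative F(x) = -x^5/5 - x^4/4 + 3*x^2/2 + 9*x at the endpoints):
  F(1) − F(−1) = 201/20 − (-151/20) = 88/5.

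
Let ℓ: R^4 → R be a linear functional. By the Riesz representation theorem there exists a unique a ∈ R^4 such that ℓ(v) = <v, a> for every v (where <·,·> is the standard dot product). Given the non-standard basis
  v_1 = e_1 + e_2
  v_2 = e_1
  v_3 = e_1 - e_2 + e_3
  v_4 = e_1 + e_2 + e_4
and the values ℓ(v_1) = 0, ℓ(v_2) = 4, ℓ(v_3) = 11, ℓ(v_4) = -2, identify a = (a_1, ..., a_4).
a = (4, -4, 3, -2)

Write a = (a_1, ..., a_4) in the standard basis. For each basis vector v_i, ℓ(v_i) = <v_i, a> is a linear equation in the a_j's. Collect the n equations into a matrix system V a = ℓ, where row i of V is v_i (expressed in the standard basis). Since V is invertible (lower-triangular with 1s on the diagonal, up to permutation), solve by back-substitution:
  V =
[[1, 1, 0, 0],
 [1, 0, 0, 0],
 [1, -1, 1, 0],
 [1, 1, 0, 1]]
  V a = (0, 4, 11, -2)
Solving gives a = (4, -4, 3, -2).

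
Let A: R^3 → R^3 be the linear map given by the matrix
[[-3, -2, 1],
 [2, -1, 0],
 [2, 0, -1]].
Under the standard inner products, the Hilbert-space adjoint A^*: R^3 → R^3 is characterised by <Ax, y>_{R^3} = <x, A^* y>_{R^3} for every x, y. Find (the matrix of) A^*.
A^* = A^T =
[[-3, 2, 2],
 [-2, -1, 0],
 [1, 0, -1]]

For real matrices with standard dot products, the defining identity <Ax, y> = <x, A^* y> gives (Ax)^T y = x^T (A^*) y, i.e. x^T A^T y = x^T (A^*) y. Since this holds for all x, y, we must have A^* = A^T. Therefore
A^* =
[[-3, 2, 2],
 [-2, -1, 0],
 [1, 0, -1]].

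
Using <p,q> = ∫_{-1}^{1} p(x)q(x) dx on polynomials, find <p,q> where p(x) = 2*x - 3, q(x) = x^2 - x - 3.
<p,q> = 44/3

Expand the product: p(x)·q(x) = 2*x^3 - 5*x^2 - 3*x + 9.
∫_{-1}^{1} of each monomial x^k gives [2/(k+1) if k even, 0 if k odd]. Integrating term-by-term (or equivalently evaluating the antiderivative F(x) = x^4/2 - 5*x^3/3 - 3*x^2/2 + 9*x at the endpoints):
  F(1) − F(−1) = 19/3 − (-25/3) = 44/3.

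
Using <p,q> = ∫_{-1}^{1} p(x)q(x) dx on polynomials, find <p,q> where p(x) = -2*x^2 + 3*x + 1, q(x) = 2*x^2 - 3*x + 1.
<p,q> = -28/5

Expand the product: p(x)·q(x) = -4*x^4 + 12*x^3 - 9*x^2 + 1.
∫_{-1}^{1} of each monomial x^k gives [2/(k+1) if k even, 0 if k odd]. Integrating term-by-term (or equivalently evaluating the antiderivative F(x) = -4*x^5/5 + 3*x^4 - 3*x^3 + x at the endpoints):
  F(1) − F(−1) = 1/5 − (29/5) = -28/5.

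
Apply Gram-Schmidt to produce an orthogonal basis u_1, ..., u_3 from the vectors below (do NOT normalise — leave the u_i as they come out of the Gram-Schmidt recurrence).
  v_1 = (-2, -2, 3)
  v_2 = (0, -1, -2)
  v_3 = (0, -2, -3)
Orthogonal basis:
  u_1 = (-2, -2, 3)
  u_2 = (-8/17, -25/17, -22/17)
  u_3 = (14/69, -8/69, 4/69)

Apply the Gram-Schmidt recurrence
  u_1 = v_1
  u_i = v_i − Σ_{j<i} ((v_i · u_j) / (u_j · u_j)) · u_j.

Step by step this gives:
  u_1 = (-2, -2, 3)
  u_2 = (-8/17, -25/17, -22/17)
  u_3 = (14/69, -8/69, 4/69)

Orthogonality check:
  u_2 · u_1 = 0 (should be 0)
  u_3 · u_1 = 0 (should be 0)
  u_3 · u_2 = 0 (should be 0)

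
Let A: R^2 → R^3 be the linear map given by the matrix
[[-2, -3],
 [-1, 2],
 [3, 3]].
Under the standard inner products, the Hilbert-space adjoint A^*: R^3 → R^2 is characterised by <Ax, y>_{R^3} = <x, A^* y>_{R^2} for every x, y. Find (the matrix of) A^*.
A^* = A^T =
[[-2, -1, 3],
 [-3, 2, 3]]

For real matrices with standard dot products, the defining identity <Ax, y> = <x, A^* y> gives (Ax)^T y = x^T (A^*) y, i.e. x^T A^T y = x^T (A^*) y. Since this holds for all x, y, we must have A^* = A^T. Therefore
A^* =
[[-2, -1, 3],
 [-3, 2, 3]].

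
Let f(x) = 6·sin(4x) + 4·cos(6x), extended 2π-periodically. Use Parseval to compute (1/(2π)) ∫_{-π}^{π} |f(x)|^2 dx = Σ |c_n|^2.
Σ |c_n|^2 = 26

Expand |f|^2 and use orthogonality of {sin(nx), cos(mx)} on [-π, π]:
  ∫_{-π}^{π} sin(nx)^2 dx = π, ∫ cos(mx)^2 dx = π, and cross terms integrate to 0.
So ∫_{-π}^{π} f(x)^2 dx = 6^2 · π + 4^2 · π = (36 + 16)π.
Divide by 2π: (36 + 16)/2 = 26.
By Parseval, this equals Σ |c_n|^2.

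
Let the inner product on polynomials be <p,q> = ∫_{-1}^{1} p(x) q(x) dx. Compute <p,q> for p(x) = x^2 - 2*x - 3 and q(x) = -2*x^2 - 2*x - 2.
<p,q> = 248/15

Expand the product: p(x)·q(x) = -2*x^4 + 2*x^3 + 8*x^2 + 10*x + 6.
∫_{-1}^{1} of each monomial x^k gives [2/(k+1) if k even, 0 if k odd]. Integrating term-by-term (or equivalently evaluating the antiderivative F(x) = -2*x^5/5 + x^4/2 + 8*x^3/3 + 5*x^2 + 6*x at the endpoints):
  F(1) − F(−1) = 413/30 − (-83/30) = 248/15.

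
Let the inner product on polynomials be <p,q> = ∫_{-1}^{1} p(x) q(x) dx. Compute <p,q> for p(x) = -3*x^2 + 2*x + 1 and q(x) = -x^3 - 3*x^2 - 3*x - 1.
<p,q> = -16/5

Expand the product: p(x)·q(x) = 3*x^5 + 7*x^4 + 2*x^3 - 6*x^2 - 5*x - 1.
∫_{-1}^{1} of each monomial x^k gives [2/(k+1) if k even, 0 if k odd]. Integrating term-by-term (or equivalently evaluating the antiderivative F(x) = x^6/2 + 7*x^5/5 + x^4/2 - 2*x^3 - 5*x^2/2 - x at the endpoints):
  F(1) − F(−1) = -31/10 − (1/10) = -16/5.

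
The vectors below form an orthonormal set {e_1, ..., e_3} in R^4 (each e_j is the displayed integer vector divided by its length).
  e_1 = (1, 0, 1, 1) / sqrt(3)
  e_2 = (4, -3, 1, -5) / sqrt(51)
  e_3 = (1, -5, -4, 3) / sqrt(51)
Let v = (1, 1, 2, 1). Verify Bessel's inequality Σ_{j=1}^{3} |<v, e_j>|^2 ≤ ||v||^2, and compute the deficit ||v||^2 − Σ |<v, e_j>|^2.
Σ |<v, e_j>|^2 = 7; ||v||^2 = 7; deficit = 0

Write each e_j = u_j / sqrt(<u_j, u_j>) where u_j is the displayed integer vector. Then <v, e_j> = <v, u_j> / sqrt(<u_j, u_j>), so |<v, e_j>|^2 = <v, u_j>^2 / <u_j, u_j>.
Coefficients: <v, e_1> = 4/sqrt(3), <v, e_2> = -2/sqrt(51), <v, e_3> = -9/sqrt(51).
Square and sum: Σ |<v, e_j>|^2 = 7.
Compute ||v||^2 = v·v = 7.
Deficit = 7 − 7 = 0 ≥ 0, confirming Bessel's inequality. (The deficit equals ||v − Σ <v,e_j> e_j||^2, the squared distance from v to span{e_j}.)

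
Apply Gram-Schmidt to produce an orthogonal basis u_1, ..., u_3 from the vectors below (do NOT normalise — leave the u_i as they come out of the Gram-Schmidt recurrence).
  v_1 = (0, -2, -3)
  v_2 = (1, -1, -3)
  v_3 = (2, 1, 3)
Orthogonal basis:
  u_1 = (0, -2, -3)
  u_2 = (1, 9/13, -6/13)
  u_3 = (27/22, -27/22, 9/11)

Apply the Gram-Schmidt recurrence
  u_1 = v_1
  u_i = v_i − Σ_{j<i} ((v_i · u_j) / (u_j · u_j)) · u_j.

Step by step this gives:
  u_1 = (0, -2, -3)
  u_2 = (1, 9/13, -6/13)
  u_3 = (27/22, -27/22, 9/11)

Orthogonality check:
  u_2 · u_1 = 0 (should be 0)
  u_3 · u_1 = 0 (should be 0)
  u_3 · u_2 = 0 (should be 0)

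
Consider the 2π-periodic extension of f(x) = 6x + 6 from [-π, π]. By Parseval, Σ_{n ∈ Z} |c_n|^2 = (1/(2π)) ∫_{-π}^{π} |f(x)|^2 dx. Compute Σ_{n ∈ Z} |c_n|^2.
Σ |c_n|^2 = 12π^2 + 36

Expand and integrate term by term over [-π, π]:
  ∫ (6x)^2 dx = 36·(2π^3/3); ∫ 2·6·(6)·x dx = 0 (odd integrand); ∫ 6^2 dx = 36·2π.
So (1/(2π)) ∫_{-π}^{π} (6x + 6)^2 dx = 36π^2/3 + 36 = 12π^2 + 36.
Parseval ⇒ Σ |c_n|^2 = 12π^2 + 36.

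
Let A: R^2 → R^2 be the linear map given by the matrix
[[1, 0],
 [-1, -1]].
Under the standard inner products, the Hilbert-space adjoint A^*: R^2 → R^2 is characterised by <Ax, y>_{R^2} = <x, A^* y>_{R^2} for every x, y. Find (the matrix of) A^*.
A^* = A^T =
[[1, -1],
 [0, -1]]

For real matrices with standard dot products, the defining identity <Ax, y> = <x, A^* y> gives (Ax)^T y = x^T (A^*) y, i.e. x^T A^T y = x^T (A^*) y. Since this holds for all x, y, we must have A^* = A^T. Therefore
A^* =
[[1, -1],
 [0, -1]].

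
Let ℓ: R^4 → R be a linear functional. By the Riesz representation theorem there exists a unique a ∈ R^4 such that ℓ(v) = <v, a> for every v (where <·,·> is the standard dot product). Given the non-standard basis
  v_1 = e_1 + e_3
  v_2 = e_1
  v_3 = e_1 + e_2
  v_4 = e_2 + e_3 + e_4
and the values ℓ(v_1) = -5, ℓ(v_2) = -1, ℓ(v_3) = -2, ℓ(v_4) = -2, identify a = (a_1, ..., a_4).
a = (-1, -1, -4, 3)

Write a = (a_1, ..., a_4) in the standard basis. For each basis vector v_i, ℓ(v_i) = <v_i, a> is a linear equation in the a_j's. Collect the n equations into a matrix system V a = ℓ, where row i of V is v_i (expressed in the standard basis). Since V is invertible (lower-triangular with 1s on the diagonal, up to permutation), solve by back-substitution:
  V =
[[1, 0, 1, 0],
 [1, 0, 0, 0],
 [1, 1, 0, 0],
 [0, 1, 1, 1]]
  V a = (-5, -1, -2, -2)
Solving gives a = (-1, -1, -4, 3).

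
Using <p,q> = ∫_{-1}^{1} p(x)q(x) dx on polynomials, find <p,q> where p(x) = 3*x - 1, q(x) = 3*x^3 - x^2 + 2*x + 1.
<p,q> = 94/15

Expand the product: p(x)·q(x) = 9*x^4 - 6*x^3 + 7*x^2 + x - 1.
∫_{-1}^{1} of each monomial x^k gives [2/(k+1) if k even, 0 if k odd]. Integrating term-by-term (or equivalently evaluating the antiderivative F(x) = 9*x^5/5 - 3*x^4/2 + 7*x^3/3 + x^2/2 - x at the endpoints):
  F(1) − F(−1) = 32/15 − (-62/15) = 94/15.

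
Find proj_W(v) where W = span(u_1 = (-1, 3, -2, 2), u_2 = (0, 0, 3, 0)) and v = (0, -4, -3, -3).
proj_W(v) = (9/7, -27/7, -3, -18/7)

Set up U = [u_1 | ... | u_2] ∈ R^(4×2). The projector onto W = col(U) is P = U (U^T U)^(-1) U^T.
Compute U^T U =
  [18, -6]
  [-6, 9],
and U^T v = (-12, -9).
Solve U^T U · c = U^T v for the coefficients: c = (-9/7, -13/7). The projection is proj_W(v) = U c.
Check: (v - proj_W(v)) · u_1 = 0  (should be 0).
Check: (v - proj_W(v)) · u_2 = 0  (should be 0).
Result: proj_W(v) = (9/7, -27/7, -3, -18/7).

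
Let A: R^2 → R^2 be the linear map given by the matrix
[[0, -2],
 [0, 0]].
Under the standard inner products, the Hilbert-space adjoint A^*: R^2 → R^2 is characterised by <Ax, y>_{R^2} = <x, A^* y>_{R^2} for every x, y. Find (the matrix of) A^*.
A^* = A^T =
[[0, 0],
 [-2, 0]]

For real matrices with standard dot products, the defining identity <Ax, y> = <x, A^* y> gives (Ax)^T y = x^T (A^*) y, i.e. x^T A^T y = x^T (A^*) y. Since this holds for all x, y, we must have A^* = A^T. Therefore
A^* =
[[0, 0],
 [-2, 0]].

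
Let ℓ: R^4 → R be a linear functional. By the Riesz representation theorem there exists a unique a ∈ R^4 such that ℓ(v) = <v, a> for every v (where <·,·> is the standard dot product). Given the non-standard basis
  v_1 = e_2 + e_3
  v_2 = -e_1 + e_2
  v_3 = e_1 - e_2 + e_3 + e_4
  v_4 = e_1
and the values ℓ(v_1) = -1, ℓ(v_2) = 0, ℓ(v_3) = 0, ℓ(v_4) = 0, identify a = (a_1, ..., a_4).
a = (0, 0, -1, 1)

Write a = (a_1, ..., a_4) in the standard basis. For each basis vector v_i, ℓ(v_i) = <v_i, a> is a linear equation in the a_j's. Collect the n equations into a matrix system V a = ℓ, where row i of V is v_i (expressed in the standard basis). Since V is invertible (lower-triangular with 1s on the diagonal, up to permutation), solve by back-substitution:
  V =
[[0, 1, 1, 0],
 [-1, 1, 0, 0],
 [1, -1, 1, 1],
 [1, 0, 0, 0]]
  V a = (-1, 0, 0, 0)
Solving gives a = (0, 0, -1, 1).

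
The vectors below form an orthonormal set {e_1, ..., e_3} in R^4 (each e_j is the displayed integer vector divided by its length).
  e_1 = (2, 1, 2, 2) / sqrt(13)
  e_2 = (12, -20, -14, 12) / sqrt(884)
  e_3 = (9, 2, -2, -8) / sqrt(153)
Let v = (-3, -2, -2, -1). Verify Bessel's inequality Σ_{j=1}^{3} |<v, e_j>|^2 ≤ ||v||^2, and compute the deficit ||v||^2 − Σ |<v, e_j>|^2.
Σ |<v, e_j>|^2 = 161/9; ||v||^2 = 18; deficit = 1/9

Write each e_j = u_j / sqrt(<u_j, u_j>) where u_j is the displayed integer vector. Then <v, e_j> = <v, u_j> / sqrt(<u_j, u_j>), so |<v, e_j>|^2 = <v, u_j>^2 / <u_j, u_j>.
Coefficients: <v, e_1> = -14/sqrt(13), <v, e_2> = 20/sqrt(884), <v, e_3> = -19/sqrt(153).
Square and sum: Σ |<v, e_j>|^2 = 161/9.
Compute ||v||^2 = v·v = 18.
Deficit = 18 − 161/9 = 1/9 ≥ 0, confirming Bessel's inequality. (The deficit equals ||v − Σ <v,e_j> e_j||^2, the squared distance from v to span{e_j}.)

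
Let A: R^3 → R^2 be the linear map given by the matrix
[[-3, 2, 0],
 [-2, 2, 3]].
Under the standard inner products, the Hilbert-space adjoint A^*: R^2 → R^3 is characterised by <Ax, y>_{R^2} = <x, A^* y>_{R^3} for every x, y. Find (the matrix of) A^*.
A^* = A^T =
[[-3, -2],
 [2, 2],
 [0, 3]]

For real matrices with standard dot products, the defining identity <Ax, y> = <x, A^* y> gives (Ax)^T y = x^T (A^*) y, i.e. x^T A^T y = x^T (A^*) y. Since this holds for all x, y, we must have A^* = A^T. Therefore
A^* =
[[-3, -2],
 [2, 2],
 [0, 3]].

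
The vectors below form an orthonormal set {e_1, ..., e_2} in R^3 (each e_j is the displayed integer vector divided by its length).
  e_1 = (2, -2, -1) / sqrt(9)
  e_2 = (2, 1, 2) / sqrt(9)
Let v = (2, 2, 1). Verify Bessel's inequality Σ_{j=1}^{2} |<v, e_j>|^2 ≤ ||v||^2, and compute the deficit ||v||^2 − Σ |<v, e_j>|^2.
Σ |<v, e_j>|^2 = 65/9; ||v||^2 = 9; deficit = 16/9

Write each e_j = u_j / sqrt(<u_j, u_j>) where u_j is the displayed integer vector. Then <v, e_j> = <v, u_j> / sqrt(<u_j, u_j>), so |<v, e_j>|^2 = <v, u_j>^2 / <u_j, u_j>.
Coefficients: <v, e_1> = -1/sqrt(9), <v, e_2> = 8/sqrt(9).
Square and sum: Σ |<v, e_j>|^2 = 65/9.
Compute ||v||^2 = v·v = 9.
Deficit = 9 − 65/9 = 16/9 ≥ 0, confirming Bessel's inequality. (The deficit equals ||v − Σ <v,e_j> e_j||^2, the squared distance from v to span{e_j}.)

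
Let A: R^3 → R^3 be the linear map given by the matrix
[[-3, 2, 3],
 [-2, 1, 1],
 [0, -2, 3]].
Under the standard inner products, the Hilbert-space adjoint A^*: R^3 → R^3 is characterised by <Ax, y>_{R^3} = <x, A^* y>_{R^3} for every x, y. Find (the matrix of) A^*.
A^* = A^T =
[[-3, -2, 0],
 [2, 1, -2],
 [3, 1, 3]]

For real matrices with standard dot products, the defining identity <Ax, y> = <x, A^* y> gives (Ax)^T y = x^T (A^*) y, i.e. x^T A^T y = x^T (A^*) y. Since this holds for all x, y, we must have A^* = A^T. Therefore
A^* =
[[-3, -2, 0],
 [2, 1, -2],
 [3, 1, 3]].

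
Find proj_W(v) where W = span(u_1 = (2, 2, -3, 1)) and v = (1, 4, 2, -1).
proj_W(v) = (1/3, 1/3, -1/2, 1/6)

Set up U = [u_1 | ... | u_1] ∈ R^(4×1). The projector onto W = col(U) is P = U (U^T U)^(-1) U^T.
Compute U^T U =
  [18],
and U^T v = (3).
Solve U^T U · c = U^T v for the coefficients: c = (1/6). The projection is proj_W(v) = U c.
Check: (v - proj_W(v)) · u_1 = 0  (should be 0).
Result: proj_W(v) = (1/3, 1/3, -1/2, 1/6).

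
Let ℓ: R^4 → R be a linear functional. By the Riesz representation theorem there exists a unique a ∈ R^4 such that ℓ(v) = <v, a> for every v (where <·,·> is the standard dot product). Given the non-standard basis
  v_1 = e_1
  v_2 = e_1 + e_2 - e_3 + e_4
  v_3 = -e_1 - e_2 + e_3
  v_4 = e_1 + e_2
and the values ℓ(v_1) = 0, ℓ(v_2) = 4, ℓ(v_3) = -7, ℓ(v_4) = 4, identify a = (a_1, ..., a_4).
a = (0, 4, -3, -3)

Write a = (a_1, ..., a_4) in the standard basis. For each basis vector v_i, ℓ(v_i) = <v_i, a> is a linear equation in the a_j's. Collect the n equations into a matrix system V a = ℓ, where row i of V is v_i (expressed in the standard basis). Since V is invertible (lower-triangular with 1s on the diagonal, up to permutation), solve by back-substitution:
  V =
[[1, 0, 0, 0],
 [1, 1, -1, 1],
 [-1, -1, 1, 0],
 [1, 1, 0, 0]]
  V a = (0, 4, -7, 4)
Solving gives a = (0, 4, -3, -3).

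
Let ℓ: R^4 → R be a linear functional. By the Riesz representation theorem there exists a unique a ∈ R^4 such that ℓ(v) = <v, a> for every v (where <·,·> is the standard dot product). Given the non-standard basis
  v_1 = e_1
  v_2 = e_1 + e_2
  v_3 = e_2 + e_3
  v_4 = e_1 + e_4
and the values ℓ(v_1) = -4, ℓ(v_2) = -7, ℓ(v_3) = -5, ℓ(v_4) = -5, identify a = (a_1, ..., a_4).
a = (-4, -3, -2, -1)

Write a = (a_1, ..., a_4) in the standard basis. For each basis vector v_i, ℓ(v_i) = <v_i, a> is a linear equation in the a_j's. Collect the n equations into a matrix system V a = ℓ, where row i of V is v_i (expressed in the standard basis). Since V is invertible (lower-triangular with 1s on the diagonal, up to permutation), solve by back-substitution:
  V =
[[1, 0, 0, 0],
 [1, 1, 0, 0],
 [0, 1, 1, 0],
 [1, 0, 0, 1]]
  V a = (-4, -7, -5, -5)
Solving gives a = (-4, -3, -2, -1).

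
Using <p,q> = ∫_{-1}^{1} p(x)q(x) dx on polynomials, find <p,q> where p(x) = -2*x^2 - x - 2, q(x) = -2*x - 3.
<p,q> = 52/3

Expand the product: p(x)·q(x) = 4*x^3 + 8*x^2 + 7*x + 6.
∫_{-1}^{1} of each monomial x^k gives [2/(k+1) if k even, 0 if k odd]. Integrating term-by-term (or equivalently evaluating the antiderivative F(x) = x^4 + 8*x^3/3 + 7*x^2/2 + 6*x at the endpoints):
  F(1) − F(−1) = 79/6 − (-25/6) = 52/3.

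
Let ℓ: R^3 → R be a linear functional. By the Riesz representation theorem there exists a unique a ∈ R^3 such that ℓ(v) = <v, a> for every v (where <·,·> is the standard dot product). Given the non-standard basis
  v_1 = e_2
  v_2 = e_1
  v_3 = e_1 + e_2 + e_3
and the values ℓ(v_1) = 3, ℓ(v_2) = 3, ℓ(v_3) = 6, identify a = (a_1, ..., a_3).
a = (3, 3, 0)

Write a = (a_1, ..., a_3) in the standard basis. For each basis vector v_i, ℓ(v_i) = <v_i, a> is a linear equation in the a_j's. Collect the n equations into a matrix system V a = ℓ, where row i of V is v_i (expressed in the standard basis). Since V is invertible (lower-triangular with 1s on the diagonal, up to permutation), solve by back-substitution:
  V =
[[0, 1, 0],
 [1, 0, 0],
 [1, 1, 1]]
  V a = (3, 3, 6)
Solving gives a = (3, 3, 0).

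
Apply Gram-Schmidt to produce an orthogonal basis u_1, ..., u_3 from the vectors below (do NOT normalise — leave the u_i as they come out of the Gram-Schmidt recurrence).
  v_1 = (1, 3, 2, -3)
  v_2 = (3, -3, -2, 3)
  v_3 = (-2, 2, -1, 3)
Orthogonal basis:
  u_1 = (1, 3, 2, -3)
  u_2 = (88/23, -12/23, -8/23, 12/23)
  u_3 = (0, 59/22, -6/11, 51/22)

Apply the Gram-Schmidt recurrence
  u_1 = v_1
  u_i = v_i − Σ_{j<i} ((v_i · u_j) / (u_j · u_j)) · u_j.

Step by step this gives:
  u_1 = (1, 3, 2, -3)
  u_2 = (88/23, -12/23, -8/23, 12/23)
  u_3 = (0, 59/22, -6/11, 51/22)

Orthogonality check:
  u_2 · u_1 = 0 (should be 0)
  u_3 · u_1 = 0 (should be 0)
  u_3 · u_2 = 0 (should be 0)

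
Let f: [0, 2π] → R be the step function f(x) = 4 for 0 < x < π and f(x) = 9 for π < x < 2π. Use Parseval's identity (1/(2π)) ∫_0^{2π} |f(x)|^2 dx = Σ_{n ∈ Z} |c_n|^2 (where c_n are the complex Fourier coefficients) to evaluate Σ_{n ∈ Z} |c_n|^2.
Σ |c_n|^2 = 97/2

Parseval equates the L^2 energy of f (normalised by 1/(2π)) with the ℓ^2 sum of its Fourier coefficients: (1/(2π)) ∫_0^{2π} |f|^2 = Σ |c_n|^2.
Compute the left side: (1/(2π)) [∫_0^π 4^2 dx + ∫_π^{2π} 9^2 dx] = (1/(2π)) · (16π + 81π) = (16 + 81)/2 = 97/2.
So Σ_{n ∈ Z} |c_n|^2 = 97/2.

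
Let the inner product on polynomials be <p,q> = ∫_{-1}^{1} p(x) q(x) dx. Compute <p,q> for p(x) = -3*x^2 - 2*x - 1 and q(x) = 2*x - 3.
<p,q> = 28/3

Expand the product: p(x)·q(x) = -6*x^3 + 5*x^2 + 4*x + 3.
∫_{-1}^{1} of each monomial x^k gives [2/(k+1) if k even, 0 if k odd]. Integrating term-by-term (or equivalently evaluating the antiderivative F(x) = -3*x^4/2 + 5*x^3/3 + 2*x^2 + 3*x at the endpoints):
  F(1) − F(−1) = 31/6 − (-25/6) = 28/3.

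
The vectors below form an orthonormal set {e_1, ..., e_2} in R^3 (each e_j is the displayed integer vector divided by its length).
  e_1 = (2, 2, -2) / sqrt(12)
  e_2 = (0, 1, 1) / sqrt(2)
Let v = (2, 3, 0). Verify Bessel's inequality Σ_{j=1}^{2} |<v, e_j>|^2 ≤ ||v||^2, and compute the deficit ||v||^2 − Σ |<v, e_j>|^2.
Σ |<v, e_j>|^2 = 77/6; ||v||^2 = 13; deficit = 1/6

Write each e_j = u_j / sqrt(<u_j, u_j>) where u_j is the displayed integer vector. Then <v, e_j> = <v, u_j> / sqrt(<u_j, u_j>), so |<v, e_j>|^2 = <v, u_j>^2 / <u_j, u_j>.
Coefficients: <v, e_1> = 10/sqrt(12), <v, e_2> = 3/sqrt(2).
Square and sum: Σ |<v, e_j>|^2 = 77/6.
Compute ||v||^2 = v·v = 13.
Deficit = 13 − 77/6 = 1/6 ≥ 0, confirming Bessel's inequality. (The deficit equals ||v − Σ <v,e_j> e_j||^2, the squared distance from v to span{e_j}.)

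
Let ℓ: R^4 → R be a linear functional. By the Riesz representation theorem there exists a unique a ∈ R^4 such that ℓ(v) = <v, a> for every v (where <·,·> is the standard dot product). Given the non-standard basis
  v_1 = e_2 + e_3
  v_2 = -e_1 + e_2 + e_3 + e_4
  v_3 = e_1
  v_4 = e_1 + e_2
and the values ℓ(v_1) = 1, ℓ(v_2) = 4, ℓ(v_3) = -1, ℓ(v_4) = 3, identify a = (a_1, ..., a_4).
a = (-1, 4, -3, 2)

Write a = (a_1, ..., a_4) in the standard basis. For each basis vector v_i, ℓ(v_i) = <v_i, a> is a linear equation in the a_j's. Collect the n equations into a matrix system V a = ℓ, where row i of V is v_i (expressed in the standard basis). Since V is invertible (lower-triangular with 1s on the diagonal, up to permutation), solve by back-substitution:
  V =
[[0, 1, 1, 0],
 [-1, 1, 1, 1],
 [1, 0, 0, 0],
 [1, 1, 0, 0]]
  V a = (1, 4, -1, 3)
Solving gives a = (-1, 4, -3, 2).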